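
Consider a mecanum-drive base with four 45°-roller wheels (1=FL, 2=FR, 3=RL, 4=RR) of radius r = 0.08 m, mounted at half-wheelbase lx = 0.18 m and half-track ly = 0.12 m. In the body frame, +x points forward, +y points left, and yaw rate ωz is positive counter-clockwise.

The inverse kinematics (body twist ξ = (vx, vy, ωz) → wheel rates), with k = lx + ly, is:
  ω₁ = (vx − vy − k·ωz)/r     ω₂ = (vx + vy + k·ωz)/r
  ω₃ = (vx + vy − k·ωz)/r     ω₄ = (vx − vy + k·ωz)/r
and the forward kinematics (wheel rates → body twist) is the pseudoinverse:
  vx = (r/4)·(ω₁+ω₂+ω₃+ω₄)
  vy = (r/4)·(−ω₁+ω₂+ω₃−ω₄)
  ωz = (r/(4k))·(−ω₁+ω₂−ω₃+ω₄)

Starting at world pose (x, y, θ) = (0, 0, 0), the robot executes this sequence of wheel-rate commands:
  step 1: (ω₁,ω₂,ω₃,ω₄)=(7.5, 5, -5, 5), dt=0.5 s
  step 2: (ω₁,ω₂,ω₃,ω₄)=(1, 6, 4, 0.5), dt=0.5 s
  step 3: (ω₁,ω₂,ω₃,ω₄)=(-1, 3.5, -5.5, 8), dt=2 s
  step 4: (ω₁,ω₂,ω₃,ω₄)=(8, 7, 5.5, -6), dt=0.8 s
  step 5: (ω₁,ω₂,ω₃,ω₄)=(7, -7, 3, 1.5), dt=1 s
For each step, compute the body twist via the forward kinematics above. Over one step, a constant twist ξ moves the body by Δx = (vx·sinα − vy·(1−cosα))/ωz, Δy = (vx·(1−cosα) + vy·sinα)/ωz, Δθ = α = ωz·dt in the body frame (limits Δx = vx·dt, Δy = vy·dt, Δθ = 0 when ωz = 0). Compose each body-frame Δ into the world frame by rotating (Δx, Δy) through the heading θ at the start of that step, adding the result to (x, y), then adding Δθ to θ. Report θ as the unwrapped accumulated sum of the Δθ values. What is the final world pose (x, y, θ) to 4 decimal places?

step 1: ξ=(vx,vy,ωz)=(0.2500, -0.2500, 0.5000), dt=0.5 → body Δ=(0.1392, -0.1082, 0.2500) → world pose (0.1392, -0.1082, 0.2500)
step 2: ξ=(vx,vy,ωz)=(0.2300, 0.1700, 0.1000), dt=0.5 → body Δ=(0.1128, 0.0878, 0.0500) → world pose (0.2268, 0.0049, 0.3000)
step 3: ξ=(vx,vy,ωz)=(0.1000, -0.1800, 1.2000), dt=2.0 → body Δ=(0.3169, 0.0435, 2.4000) → world pose (0.5167, 0.1400, 2.7000)
step 4: ξ=(vx,vy,ωz)=(0.2900, 0.2100, -0.8333), dt=0.8 → body Δ=(0.2691, 0.0813, -0.6667) → world pose (0.2386, 0.1815, 2.0333)
step 5: ξ=(vx,vy,ωz)=(0.0900, -0.2500, -1.0333), dt=1.0 → body Δ=(-0.0433, -0.2503, -1.0333) → world pose (0.4820, 0.2545, 1.0000)

(0.4820, 0.2545, 1.0000)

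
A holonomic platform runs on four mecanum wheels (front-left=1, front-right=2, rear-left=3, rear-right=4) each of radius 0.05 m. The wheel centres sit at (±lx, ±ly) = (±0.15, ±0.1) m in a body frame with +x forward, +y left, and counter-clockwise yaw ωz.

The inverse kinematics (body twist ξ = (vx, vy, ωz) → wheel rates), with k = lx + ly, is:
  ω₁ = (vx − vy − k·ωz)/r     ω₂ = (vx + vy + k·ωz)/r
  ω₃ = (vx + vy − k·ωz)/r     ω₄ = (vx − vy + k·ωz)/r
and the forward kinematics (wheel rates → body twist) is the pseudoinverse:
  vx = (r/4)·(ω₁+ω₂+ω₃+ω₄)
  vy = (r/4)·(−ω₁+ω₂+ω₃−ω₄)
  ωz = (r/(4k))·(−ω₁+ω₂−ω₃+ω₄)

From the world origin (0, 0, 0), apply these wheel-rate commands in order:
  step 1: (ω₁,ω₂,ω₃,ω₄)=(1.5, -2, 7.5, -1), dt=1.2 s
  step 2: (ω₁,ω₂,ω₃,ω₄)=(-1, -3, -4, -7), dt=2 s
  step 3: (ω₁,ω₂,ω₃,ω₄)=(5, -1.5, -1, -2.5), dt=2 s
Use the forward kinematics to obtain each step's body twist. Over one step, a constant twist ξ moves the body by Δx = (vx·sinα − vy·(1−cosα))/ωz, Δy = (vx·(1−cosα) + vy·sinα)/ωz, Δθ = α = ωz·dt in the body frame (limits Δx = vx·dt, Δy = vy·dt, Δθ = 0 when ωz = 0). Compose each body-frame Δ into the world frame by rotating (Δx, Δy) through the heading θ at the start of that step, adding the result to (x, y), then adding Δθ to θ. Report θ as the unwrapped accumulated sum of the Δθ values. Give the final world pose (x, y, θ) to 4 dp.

step 1: ξ=(vx,vy,ωz)=(0.0750, 0.0625, -0.6000), dt=1.2 → body Δ=(0.1083, 0.0377, -0.7200) → world pose (0.1083, 0.0377, -0.7200)
step 2: ξ=(vx,vy,ωz)=(-0.1875, 0.0125, -0.2500), dt=2.0 → body Δ=(-0.3534, 0.1158, -0.5000) → world pose (-0.0811, 0.3578, -1.2200)
step 3: ξ=(vx,vy,ωz)=(0.0000, -0.0625, -0.4000), dt=2.0 → body Δ=(-0.0474, -0.1121, -0.8000) → world pose (-0.2026, 0.3638, -2.0200)

(-0.2026, 0.3638, -2.0200)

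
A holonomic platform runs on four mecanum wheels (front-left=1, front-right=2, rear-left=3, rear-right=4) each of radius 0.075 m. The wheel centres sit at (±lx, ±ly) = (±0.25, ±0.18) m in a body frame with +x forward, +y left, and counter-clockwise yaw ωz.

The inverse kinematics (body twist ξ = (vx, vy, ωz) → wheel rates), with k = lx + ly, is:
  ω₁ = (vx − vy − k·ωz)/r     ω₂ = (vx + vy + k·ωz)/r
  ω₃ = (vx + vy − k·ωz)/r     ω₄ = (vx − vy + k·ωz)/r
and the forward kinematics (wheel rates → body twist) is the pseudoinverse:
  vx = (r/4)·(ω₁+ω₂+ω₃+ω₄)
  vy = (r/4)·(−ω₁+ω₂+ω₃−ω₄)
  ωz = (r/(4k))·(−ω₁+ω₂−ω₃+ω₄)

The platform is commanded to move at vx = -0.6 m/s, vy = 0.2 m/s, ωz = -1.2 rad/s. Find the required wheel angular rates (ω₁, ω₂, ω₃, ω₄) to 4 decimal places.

(-3.7867, -12.2133, 1.5467, -17.5467)

k = lx + ly = 0.25 + 0.18 = 0.4300;  k·ωz = 0.4300·-1.2 = -0.5160
ω₁ (FL) = (vx − vy − k·ωz)/r = -0.2840/0.075 = -3.7867
ω₂ (FR) = (vx + vy + k·ωz)/r = -0.9160/0.075 = -12.2133
ω₃ (RL) = (vx + vy − k·ωz)/r = 0.1160/0.075 = 1.5467
ω₄ (RR) = (vx − vy + k·ωz)/r = -1.3160/0.075 = -17.5467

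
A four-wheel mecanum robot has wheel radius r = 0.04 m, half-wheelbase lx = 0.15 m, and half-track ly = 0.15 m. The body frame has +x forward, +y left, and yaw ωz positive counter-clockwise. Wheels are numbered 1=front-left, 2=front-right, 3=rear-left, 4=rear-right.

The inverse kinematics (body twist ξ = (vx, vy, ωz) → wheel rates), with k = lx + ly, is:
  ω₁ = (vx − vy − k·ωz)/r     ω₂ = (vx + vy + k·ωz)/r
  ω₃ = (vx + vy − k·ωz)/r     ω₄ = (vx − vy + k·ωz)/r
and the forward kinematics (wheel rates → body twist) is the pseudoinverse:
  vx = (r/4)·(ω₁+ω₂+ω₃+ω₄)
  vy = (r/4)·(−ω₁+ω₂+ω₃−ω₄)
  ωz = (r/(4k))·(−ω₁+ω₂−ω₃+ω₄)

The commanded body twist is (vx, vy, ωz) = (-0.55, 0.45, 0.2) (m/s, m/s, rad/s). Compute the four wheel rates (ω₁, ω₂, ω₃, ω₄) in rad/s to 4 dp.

k = lx + ly = 0.15 + 0.15 = 0.3000;  k·ωz = 0.3000·0.2 = 0.0600
ω₁ (FL) = (vx − vy − k·ωz)/r = -1.0600/0.04 = -26.5000
ω₂ (FR) = (vx + vy + k·ωz)/r = -0.0400/0.04 = -1.0000
ω₃ (RL) = (vx + vy − k·ωz)/r = -0.1600/0.04 = -4.0000
ω₄ (RR) = (vx − vy + k·ωz)/r = -0.9400/0.04 = -23.5000

(-26.5000, -1.0000, -4.0000, -23.5000)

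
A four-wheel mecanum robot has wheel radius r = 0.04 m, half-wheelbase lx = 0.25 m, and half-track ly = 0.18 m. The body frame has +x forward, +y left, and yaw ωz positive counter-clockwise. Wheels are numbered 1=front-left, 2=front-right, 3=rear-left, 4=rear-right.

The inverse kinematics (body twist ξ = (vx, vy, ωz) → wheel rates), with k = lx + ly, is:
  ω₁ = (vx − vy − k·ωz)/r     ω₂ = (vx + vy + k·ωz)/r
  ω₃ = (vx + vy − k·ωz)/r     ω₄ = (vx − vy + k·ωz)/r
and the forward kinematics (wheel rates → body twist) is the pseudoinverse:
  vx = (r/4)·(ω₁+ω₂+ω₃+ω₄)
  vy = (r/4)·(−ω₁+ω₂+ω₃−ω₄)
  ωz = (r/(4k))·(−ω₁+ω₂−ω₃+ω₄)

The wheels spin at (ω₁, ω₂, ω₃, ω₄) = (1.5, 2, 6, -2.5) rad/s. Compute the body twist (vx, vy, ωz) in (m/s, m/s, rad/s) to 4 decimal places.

(0.0700, 0.0900, -0.1860)

k = lx + ly = 0.25 + 0.18 = 0.4300
ω₁+ω₂+ω₃+ω₄ = 7.0000  →  vx = (0.04/4)·7.0000 = 0.0700
−ω₁+ω₂+ω₃−ω₄ = 9.0000  →  vy = (0.04/4)·9.0000 = 0.0900
−ω₁+ω₂−ω₃+ω₄ = -8.0000  →  ωz = (0.04/1.7200)·-8.0000 = -0.1860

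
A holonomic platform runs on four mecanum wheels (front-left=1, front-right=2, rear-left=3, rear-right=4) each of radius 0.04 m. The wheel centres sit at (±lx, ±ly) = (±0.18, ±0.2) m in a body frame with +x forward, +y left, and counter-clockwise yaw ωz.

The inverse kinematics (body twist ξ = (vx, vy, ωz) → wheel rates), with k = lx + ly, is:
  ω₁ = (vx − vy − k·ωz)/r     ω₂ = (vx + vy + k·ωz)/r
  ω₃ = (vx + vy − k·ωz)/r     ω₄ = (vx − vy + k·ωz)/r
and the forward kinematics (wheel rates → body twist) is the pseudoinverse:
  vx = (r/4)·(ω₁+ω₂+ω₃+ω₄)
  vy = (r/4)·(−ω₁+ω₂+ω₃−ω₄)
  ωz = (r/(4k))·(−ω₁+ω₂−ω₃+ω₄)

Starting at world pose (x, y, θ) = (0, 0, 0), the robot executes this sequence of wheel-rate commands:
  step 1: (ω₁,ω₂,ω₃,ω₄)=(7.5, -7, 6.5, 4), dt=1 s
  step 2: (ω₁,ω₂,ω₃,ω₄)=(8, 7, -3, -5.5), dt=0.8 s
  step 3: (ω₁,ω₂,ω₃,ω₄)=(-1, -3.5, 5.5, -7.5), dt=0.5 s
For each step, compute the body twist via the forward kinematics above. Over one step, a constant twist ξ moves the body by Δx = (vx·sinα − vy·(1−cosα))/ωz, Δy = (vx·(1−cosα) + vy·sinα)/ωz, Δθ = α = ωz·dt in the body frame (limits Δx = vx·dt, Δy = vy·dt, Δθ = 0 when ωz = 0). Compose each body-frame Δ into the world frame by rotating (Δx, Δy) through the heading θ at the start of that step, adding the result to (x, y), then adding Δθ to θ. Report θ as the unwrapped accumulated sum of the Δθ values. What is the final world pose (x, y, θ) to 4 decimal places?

step 1: ξ=(vx,vy,ωz)=(0.1100, -0.1200, -0.4474), dt=1.0 → body Δ=(0.0800, -0.1402, -0.4474) → world pose (0.0800, -0.1402, -0.4474)
step 2: ξ=(vx,vy,ωz)=(0.0650, 0.0150, -0.0921), dt=0.8 → body Δ=(0.0524, 0.0101, -0.0737) → world pose (0.1316, -0.1538, -0.5211)
step 3: ξ=(vx,vy,ωz)=(-0.0650, 0.1050, -0.4079), dt=0.5 → body Δ=(-0.0269, 0.0554, -0.2039) → world pose (0.1358, -0.0923, -0.7250)

(0.1358, -0.0923, -0.7250)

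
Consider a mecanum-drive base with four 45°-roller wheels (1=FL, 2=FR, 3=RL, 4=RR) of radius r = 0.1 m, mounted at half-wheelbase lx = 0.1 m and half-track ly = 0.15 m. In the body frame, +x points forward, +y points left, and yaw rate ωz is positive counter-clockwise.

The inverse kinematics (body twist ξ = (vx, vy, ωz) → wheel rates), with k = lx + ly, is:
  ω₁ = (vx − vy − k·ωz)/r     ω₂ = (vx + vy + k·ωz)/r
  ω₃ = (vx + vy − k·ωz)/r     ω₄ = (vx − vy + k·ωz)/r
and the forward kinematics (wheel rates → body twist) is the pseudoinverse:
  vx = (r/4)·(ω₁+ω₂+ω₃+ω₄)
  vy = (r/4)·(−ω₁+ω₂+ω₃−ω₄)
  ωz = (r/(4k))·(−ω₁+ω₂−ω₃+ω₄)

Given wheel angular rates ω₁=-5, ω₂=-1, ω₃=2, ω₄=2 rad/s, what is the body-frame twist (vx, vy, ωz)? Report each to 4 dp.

(-0.0500, 0.1000, 0.4000)

k = lx + ly = 0.1 + 0.15 = 0.2500
ω₁+ω₂+ω₃+ω₄ = -2.0000  →  vx = (0.1/4)·-2.0000 = -0.0500
−ω₁+ω₂+ω₃−ω₄ = 4.0000  →  vy = (0.1/4)·4.0000 = 0.1000
−ω₁+ω₂−ω₃+ω₄ = 4.0000  →  ωz = (0.1/1.0000)·4.0000 = 0.4000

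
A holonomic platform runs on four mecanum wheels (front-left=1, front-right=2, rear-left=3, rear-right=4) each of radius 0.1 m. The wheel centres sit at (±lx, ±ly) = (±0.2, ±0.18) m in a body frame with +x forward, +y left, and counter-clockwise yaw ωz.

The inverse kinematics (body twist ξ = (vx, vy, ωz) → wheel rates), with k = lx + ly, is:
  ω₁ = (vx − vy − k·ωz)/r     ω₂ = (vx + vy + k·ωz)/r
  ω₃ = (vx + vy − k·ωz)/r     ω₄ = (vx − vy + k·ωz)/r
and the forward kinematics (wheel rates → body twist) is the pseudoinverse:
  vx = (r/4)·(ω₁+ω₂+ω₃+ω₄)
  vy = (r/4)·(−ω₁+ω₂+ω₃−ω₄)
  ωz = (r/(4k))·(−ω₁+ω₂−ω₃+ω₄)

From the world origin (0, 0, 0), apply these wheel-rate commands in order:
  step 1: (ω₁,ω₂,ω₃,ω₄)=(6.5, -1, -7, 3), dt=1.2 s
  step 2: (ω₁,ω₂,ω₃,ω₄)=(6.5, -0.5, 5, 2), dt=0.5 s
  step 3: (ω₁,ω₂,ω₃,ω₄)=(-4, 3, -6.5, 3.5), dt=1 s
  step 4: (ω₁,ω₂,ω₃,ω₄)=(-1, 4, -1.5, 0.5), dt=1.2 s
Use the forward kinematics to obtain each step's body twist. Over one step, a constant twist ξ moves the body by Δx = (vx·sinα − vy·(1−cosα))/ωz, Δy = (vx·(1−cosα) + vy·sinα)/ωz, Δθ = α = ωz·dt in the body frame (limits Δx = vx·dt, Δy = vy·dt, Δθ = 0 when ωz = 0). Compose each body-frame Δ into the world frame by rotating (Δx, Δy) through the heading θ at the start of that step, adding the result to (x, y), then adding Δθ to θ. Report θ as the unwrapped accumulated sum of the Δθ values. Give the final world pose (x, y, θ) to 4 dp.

step 1: ξ=(vx,vy,ωz)=(0.0375, -0.4375, 0.1645), dt=1.2 → body Δ=(0.0963, -0.5172, 0.1974) → world pose (0.0963, -0.5172, 0.1974)
step 2: ξ=(vx,vy,ωz)=(0.3250, -0.1000, -0.6579), dt=0.5 → body Δ=(0.1514, -0.0756, -0.3289) → world pose (0.2597, -0.5616, -0.1316)
step 3: ξ=(vx,vy,ωz)=(-0.1000, -0.0750, 1.1184), dt=1.0 → body Δ=(-0.0427, -0.1106, 1.1184) → world pose (0.2028, -0.6657, 0.9868)
step 4: ξ=(vx,vy,ωz)=(0.0500, 0.0750, 0.4605), dt=1.2 → body Δ=(0.0328, 0.1016, 0.5526) → world pose (0.1361, -0.5823, 1.5395)

(0.1361, -0.5823, 1.5395)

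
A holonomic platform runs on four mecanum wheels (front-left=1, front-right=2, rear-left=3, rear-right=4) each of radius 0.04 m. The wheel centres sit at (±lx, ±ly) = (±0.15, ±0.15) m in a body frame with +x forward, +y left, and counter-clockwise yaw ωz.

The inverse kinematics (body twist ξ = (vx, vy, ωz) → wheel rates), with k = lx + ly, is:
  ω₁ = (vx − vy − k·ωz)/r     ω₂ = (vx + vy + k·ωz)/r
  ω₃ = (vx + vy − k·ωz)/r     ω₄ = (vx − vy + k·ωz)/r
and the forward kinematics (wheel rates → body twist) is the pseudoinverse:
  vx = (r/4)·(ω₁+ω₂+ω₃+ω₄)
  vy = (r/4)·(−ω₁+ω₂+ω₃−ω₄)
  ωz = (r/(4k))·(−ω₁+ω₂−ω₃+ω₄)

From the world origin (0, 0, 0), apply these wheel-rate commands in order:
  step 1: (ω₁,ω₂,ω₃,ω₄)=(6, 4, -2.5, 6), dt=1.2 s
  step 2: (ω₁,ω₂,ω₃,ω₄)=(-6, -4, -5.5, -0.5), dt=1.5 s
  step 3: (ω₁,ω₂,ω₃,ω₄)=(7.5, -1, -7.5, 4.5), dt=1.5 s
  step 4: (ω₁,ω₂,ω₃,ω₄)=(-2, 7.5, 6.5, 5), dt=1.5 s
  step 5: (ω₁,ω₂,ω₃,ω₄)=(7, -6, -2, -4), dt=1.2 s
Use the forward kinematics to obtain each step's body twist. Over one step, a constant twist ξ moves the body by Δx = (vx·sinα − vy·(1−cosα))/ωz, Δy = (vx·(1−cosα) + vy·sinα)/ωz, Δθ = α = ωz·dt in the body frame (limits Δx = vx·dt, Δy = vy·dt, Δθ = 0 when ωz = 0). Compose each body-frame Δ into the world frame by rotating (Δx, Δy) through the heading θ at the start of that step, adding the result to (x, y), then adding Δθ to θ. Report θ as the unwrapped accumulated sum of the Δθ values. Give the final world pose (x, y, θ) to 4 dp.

(0.2829, -0.2730, 0.5850)

step 1: ξ=(vx,vy,ωz)=(0.1350, -0.1050, 0.2167), dt=1.2 → body Δ=(0.1765, -0.1036, 0.2600) → world pose (0.1765, -0.1036, 0.2600)
step 2: ξ=(vx,vy,ωz)=(-0.1600, -0.0300, 0.2333), dt=1.5 → body Δ=(-0.2273, -0.0857, 0.3500) → world pose (-0.0212, -0.2449, 0.6100)
step 3: ξ=(vx,vy,ωz)=(0.0350, -0.2050, 0.1167), dt=1.5 → body Δ=(0.0791, -0.3014, 0.1750) → world pose (0.2162, -0.4466, 0.7850)
step 4: ξ=(vx,vy,ωz)=(0.1700, 0.1100, 0.2667), dt=1.5 → body Δ=(0.2157, 0.2110, 0.4000) → world pose (0.2197, -0.1449, 1.1850)
step 5: ξ=(vx,vy,ωz)=(-0.0500, -0.1100, -0.5000), dt=1.2 → body Δ=(-0.0949, -0.1068, -0.6000) → world pose (0.2829, -0.2730, 0.5850)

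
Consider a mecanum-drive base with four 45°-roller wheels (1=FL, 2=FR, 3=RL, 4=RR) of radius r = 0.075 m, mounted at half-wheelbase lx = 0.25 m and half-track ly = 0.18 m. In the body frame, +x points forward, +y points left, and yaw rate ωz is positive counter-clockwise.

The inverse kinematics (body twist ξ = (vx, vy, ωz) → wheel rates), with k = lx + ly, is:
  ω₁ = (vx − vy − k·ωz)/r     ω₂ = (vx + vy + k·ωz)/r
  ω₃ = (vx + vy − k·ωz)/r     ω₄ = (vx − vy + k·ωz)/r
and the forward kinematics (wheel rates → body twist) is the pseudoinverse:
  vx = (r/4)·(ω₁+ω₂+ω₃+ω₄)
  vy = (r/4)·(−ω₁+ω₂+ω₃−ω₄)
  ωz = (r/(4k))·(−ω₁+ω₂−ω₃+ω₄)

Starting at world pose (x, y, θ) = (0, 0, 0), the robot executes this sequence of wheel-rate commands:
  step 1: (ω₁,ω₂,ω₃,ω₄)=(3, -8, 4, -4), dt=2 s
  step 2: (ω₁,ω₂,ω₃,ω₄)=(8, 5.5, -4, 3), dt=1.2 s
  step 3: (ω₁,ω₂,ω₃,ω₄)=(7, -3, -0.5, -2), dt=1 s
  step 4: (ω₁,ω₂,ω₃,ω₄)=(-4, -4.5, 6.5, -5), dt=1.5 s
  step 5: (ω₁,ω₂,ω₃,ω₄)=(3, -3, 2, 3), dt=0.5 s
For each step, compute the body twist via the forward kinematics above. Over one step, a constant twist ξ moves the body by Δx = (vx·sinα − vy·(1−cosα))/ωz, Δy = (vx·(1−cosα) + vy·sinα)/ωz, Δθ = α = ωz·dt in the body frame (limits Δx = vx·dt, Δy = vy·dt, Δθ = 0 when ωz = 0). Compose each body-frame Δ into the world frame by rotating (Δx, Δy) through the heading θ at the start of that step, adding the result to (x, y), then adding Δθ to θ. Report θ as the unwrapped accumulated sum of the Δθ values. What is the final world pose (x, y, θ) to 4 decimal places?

step 1: ξ=(vx,vy,ωz)=(-0.0938, -0.0562, -0.8285), dt=2.0 → body Δ=(-0.1865, 0.0553, -1.6570) → world pose (-0.1865, 0.0553, -1.6570)
step 2: ξ=(vx,vy,ωz)=(0.2344, -0.1781, 0.1962), dt=1.2 → body Δ=(0.3037, -0.1788, 0.2355) → world pose (-0.3908, -0.2319, -1.4215)
step 3: ξ=(vx,vy,ωz)=(0.0281, -0.1594, -0.5015), dt=1.0 → body Δ=(-0.0122, -0.1597, -0.5015) → world pose (-0.5505, -0.2437, -1.9230)
step 4: ξ=(vx,vy,ωz)=(-0.1312, 0.2062, -0.5233), dt=1.5 → body Δ=(-0.0620, 0.3520, -0.7849) → world pose (-0.1988, -0.3069, -2.7078)
step 5: ξ=(vx,vy,ωz)=(0.0938, -0.1312, -0.2180), dt=0.5 → body Δ=(0.0432, -0.0680, -0.1090) → world pose (-0.2666, -0.2633, -2.8169)

(-0.2666, -0.2633, -2.8169)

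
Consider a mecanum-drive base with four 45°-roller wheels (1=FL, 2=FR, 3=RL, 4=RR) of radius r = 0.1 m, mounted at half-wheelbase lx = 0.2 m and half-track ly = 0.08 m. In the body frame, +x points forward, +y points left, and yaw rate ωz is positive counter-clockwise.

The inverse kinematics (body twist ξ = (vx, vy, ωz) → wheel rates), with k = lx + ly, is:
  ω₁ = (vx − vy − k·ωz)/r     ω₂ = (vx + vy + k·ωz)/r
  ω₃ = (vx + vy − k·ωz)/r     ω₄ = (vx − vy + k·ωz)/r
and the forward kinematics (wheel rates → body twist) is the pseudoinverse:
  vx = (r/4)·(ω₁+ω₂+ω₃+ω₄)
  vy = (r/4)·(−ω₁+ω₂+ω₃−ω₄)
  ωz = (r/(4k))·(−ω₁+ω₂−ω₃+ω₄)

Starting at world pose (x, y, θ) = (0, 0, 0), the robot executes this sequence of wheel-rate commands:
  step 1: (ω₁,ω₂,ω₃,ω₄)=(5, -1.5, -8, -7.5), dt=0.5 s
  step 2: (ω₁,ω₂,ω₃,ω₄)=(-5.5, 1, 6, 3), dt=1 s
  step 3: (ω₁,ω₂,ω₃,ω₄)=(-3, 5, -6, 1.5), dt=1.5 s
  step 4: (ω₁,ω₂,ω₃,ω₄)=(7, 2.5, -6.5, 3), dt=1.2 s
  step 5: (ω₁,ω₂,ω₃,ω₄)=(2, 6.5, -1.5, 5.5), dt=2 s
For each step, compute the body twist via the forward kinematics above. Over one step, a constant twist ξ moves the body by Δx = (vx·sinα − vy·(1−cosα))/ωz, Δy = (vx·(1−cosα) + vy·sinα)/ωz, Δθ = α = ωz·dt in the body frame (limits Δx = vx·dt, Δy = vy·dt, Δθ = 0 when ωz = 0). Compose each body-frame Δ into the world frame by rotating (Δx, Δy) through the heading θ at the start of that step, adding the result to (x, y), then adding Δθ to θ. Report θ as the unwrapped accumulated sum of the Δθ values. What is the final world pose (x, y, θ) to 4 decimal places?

step 1: ξ=(vx,vy,ωz)=(-0.3000, -0.1750, -0.5357), dt=0.5 → body Δ=(-0.1599, -0.0665, -0.2679) → world pose (-0.1599, -0.0665, -0.2679)
step 2: ξ=(vx,vy,ωz)=(0.1125, 0.2375, 0.3125), dt=1.0 → body Δ=(0.0739, 0.2511, 0.3125) → world pose (-0.0222, 0.1561, 0.0446)
step 3: ξ=(vx,vy,ωz)=(-0.0625, 0.0125, 1.3839), dt=1.5 → body Δ=(-0.0529, -0.0591, 2.0759) → world pose (-0.0724, 0.0947, 2.1205)
step 4: ξ=(vx,vy,ωz)=(0.1500, -0.3500, 0.4464), dt=1.2 → body Δ=(0.2813, -0.3531, 0.5357) → world pose (0.0817, 0.5191, 2.6562)
step 5: ξ=(vx,vy,ωz)=(0.3125, -0.0625, 1.0268), dt=2.0 → body Δ=(0.3587, 0.3917, 2.0536) → world pose (-0.4183, 0.3399, 4.7098)

(-0.4183, 0.3399, 4.7098)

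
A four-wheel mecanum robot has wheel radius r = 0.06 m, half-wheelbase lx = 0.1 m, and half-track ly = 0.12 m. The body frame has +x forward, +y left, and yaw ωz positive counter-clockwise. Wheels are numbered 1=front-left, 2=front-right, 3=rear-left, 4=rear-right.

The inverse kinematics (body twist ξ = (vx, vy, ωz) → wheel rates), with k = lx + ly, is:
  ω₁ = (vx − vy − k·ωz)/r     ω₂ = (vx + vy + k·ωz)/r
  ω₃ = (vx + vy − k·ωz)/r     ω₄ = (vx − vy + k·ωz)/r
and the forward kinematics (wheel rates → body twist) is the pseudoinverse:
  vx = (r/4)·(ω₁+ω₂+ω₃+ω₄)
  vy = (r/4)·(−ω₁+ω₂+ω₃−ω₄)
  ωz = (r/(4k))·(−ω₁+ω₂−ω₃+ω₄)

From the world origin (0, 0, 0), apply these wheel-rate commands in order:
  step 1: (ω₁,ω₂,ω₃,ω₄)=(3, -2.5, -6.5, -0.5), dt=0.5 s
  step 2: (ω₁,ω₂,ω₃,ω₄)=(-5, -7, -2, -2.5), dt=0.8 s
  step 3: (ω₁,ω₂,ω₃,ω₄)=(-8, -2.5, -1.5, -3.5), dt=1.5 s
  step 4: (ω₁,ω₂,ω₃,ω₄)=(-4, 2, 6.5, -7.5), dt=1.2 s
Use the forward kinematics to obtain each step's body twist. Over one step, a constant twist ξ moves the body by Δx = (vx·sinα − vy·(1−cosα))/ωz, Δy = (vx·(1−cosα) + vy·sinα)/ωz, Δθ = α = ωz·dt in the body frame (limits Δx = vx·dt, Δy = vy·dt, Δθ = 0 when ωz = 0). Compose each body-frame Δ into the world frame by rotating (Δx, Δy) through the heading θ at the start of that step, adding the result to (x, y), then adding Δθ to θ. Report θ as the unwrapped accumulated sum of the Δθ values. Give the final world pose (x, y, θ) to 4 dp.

step 1: ξ=(vx,vy,ωz)=(-0.0975, -0.1725, 0.0341), dt=0.5 → body Δ=(-0.0480, -0.0867, 0.0170) → world pose (-0.0480, -0.0867, 0.0170)
step 2: ξ=(vx,vy,ωz)=(-0.2475, -0.0225, -0.1705), dt=0.8 → body Δ=(-0.1986, -0.0045, -0.1364) → world pose (-0.2465, -0.0945, -0.1193)
step 3: ξ=(vx,vy,ωz)=(-0.2325, 0.1125, 0.2386), dt=1.5 → body Δ=(-0.3712, 0.1034, 0.3580) → world pose (-0.6028, 0.0524, 0.2386)
step 4: ξ=(vx,vy,ωz)=(-0.0450, 0.3000, -0.5455), dt=1.2 → body Δ=(0.0634, 0.3519, -0.6545) → world pose (-0.6243, 0.4093, -0.4159)

(-0.6243, 0.4093, -0.4159)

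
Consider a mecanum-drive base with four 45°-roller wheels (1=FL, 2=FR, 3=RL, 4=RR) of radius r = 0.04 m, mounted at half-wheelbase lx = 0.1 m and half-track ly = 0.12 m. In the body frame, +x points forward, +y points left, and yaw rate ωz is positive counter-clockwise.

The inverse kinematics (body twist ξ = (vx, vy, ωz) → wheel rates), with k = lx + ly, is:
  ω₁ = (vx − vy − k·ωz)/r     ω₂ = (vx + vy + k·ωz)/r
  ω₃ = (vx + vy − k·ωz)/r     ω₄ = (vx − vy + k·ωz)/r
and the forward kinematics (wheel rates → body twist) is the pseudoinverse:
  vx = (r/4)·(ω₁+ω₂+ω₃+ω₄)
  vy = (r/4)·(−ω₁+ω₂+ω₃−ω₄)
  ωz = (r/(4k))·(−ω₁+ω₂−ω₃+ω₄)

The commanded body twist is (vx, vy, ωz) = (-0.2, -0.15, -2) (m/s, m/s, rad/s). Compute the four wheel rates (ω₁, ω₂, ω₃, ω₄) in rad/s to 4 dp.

k = lx + ly = 0.1 + 0.12 = 0.2200;  k·ωz = 0.2200·-2 = -0.4400
ω₁ (FL) = (vx − vy − k·ωz)/r = 0.3900/0.04 = 9.7500
ω₂ (FR) = (vx + vy + k·ωz)/r = -0.7900/0.04 = -19.7500
ω₃ (RL) = (vx + vy − k·ωz)/r = 0.0900/0.04 = 2.2500
ω₄ (RR) = (vx − vy + k·ωz)/r = -0.4900/0.04 = -12.2500

(9.7500, -19.7500, 2.2500, -12.2500)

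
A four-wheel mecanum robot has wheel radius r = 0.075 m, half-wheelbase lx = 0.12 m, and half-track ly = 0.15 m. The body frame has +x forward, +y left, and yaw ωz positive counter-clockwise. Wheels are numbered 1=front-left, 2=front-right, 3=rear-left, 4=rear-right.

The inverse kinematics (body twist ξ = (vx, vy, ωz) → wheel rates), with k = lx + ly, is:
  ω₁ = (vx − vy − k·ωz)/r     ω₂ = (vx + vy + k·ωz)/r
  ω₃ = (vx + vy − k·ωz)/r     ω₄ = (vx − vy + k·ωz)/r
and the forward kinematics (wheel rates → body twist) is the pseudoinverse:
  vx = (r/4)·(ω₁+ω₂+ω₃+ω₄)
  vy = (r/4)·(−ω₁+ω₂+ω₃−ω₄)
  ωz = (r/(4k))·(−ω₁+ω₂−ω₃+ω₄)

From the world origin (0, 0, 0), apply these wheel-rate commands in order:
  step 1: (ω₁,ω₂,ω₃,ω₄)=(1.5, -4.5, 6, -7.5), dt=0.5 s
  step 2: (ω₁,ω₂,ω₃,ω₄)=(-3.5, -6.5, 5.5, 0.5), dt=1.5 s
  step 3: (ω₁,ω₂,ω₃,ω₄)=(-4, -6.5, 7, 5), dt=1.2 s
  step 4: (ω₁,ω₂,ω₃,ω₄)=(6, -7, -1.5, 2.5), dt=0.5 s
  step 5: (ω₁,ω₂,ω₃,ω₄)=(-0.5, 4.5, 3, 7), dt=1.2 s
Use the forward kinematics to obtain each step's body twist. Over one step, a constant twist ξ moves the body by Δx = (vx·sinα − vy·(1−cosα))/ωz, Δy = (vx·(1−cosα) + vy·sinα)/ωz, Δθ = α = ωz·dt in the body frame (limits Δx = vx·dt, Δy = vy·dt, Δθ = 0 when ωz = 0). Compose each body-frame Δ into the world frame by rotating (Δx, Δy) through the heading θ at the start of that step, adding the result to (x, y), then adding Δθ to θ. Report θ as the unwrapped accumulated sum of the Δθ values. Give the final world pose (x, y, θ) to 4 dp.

(-0.2300, -0.0623, -1.4479)

step 1: ξ=(vx,vy,ωz)=(-0.0844, 0.1406, -1.3542), dt=0.5 → body Δ=(-0.0161, 0.0788, -0.6771) → world pose (-0.0161, 0.0788, -0.6771)
step 2: ξ=(vx,vy,ωz)=(-0.0750, 0.0375, -0.5556), dt=1.5 → body Δ=(-0.0778, 0.0942, -0.8333) → world pose (-0.0178, 0.2010, -1.5104)
step 3: ξ=(vx,vy,ωz)=(0.0281, -0.0094, -0.3125), dt=1.2 → body Δ=(0.0309, -0.0172, -0.3750) → world pose (-0.0331, 0.1691, -1.8854)
step 4: ξ=(vx,vy,ωz)=(0.0000, -0.3187, -0.6250), dt=0.5 → body Δ=(-0.0247, -0.1568, -0.3125) → world pose (-0.1746, 0.2411, -2.1979)
step 5: ξ=(vx,vy,ωz)=(0.2625, 0.0187, 0.6250), dt=1.2 → body Δ=(0.2782, 0.1331, 0.7500) → world pose (-0.2300, -0.0623, -1.4479)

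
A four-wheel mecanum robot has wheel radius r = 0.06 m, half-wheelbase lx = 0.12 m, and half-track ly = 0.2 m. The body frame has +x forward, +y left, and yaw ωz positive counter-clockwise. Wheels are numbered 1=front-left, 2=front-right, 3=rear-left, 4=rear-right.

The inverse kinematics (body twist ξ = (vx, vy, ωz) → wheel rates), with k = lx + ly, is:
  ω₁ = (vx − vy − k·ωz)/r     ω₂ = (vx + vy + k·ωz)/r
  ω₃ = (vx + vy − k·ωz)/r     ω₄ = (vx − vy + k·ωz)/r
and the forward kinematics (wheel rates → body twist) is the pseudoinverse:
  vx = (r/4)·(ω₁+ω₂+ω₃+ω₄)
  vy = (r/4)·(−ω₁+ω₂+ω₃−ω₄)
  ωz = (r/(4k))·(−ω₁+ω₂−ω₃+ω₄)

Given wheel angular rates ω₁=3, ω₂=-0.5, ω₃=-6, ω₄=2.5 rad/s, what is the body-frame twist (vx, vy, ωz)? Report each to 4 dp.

k = lx + ly = 0.12 + 0.2 = 0.3200
ω₁+ω₂+ω₃+ω₄ = -1.0000  →  vx = (0.06/4)·-1.0000 = -0.0150
−ω₁+ω₂+ω₃−ω₄ = -12.0000  →  vy = (0.06/4)·-12.0000 = -0.1800
−ω₁+ω₂−ω₃+ω₄ = 5.0000  →  ωz = (0.06/1.2800)·5.0000 = 0.2344

(-0.0150, -0.1800, 0.2344)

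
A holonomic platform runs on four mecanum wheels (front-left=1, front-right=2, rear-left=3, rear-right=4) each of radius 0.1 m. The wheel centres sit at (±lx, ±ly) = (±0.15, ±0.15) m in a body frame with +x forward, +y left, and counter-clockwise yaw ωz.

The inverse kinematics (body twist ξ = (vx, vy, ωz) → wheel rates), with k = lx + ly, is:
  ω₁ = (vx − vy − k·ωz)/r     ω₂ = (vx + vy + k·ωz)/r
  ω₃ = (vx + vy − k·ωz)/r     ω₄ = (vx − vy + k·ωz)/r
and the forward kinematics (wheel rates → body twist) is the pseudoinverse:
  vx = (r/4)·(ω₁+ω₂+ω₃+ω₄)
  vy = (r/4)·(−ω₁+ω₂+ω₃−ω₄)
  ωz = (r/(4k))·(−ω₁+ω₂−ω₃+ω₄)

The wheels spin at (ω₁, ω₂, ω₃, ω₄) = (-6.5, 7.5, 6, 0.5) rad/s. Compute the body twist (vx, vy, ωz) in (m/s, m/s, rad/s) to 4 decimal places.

k = lx + ly = 0.15 + 0.15 = 0.3000
ω₁+ω₂+ω₃+ω₄ = 7.5000  →  vx = (0.1/4)·7.5000 = 0.1875
−ω₁+ω₂+ω₃−ω₄ = 19.5000  →  vy = (0.1/4)·19.5000 = 0.4875
−ω₁+ω₂−ω₃+ω₄ = 8.5000  →  ωz = (0.1/1.2000)·8.5000 = 0.7083

(0.1875, 0.4875, 0.7083)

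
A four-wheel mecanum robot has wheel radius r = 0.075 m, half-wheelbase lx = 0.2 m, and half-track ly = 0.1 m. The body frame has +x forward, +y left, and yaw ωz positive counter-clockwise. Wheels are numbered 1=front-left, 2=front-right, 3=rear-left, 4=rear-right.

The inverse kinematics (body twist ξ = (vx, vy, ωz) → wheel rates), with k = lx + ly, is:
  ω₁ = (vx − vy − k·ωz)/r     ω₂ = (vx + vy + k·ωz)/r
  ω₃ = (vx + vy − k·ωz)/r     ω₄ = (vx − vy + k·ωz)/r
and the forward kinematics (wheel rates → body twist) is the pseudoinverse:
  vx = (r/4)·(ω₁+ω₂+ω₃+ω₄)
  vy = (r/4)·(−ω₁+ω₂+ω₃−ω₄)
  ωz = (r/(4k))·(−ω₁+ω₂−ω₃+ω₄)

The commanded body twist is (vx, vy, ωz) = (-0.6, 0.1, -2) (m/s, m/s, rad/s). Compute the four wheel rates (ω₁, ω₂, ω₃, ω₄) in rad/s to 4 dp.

k = lx + ly = 0.2 + 0.1 = 0.3000;  k·ωz = 0.3000·-2 = -0.6000
ω₁ (FL) = (vx − vy − k·ωz)/r = -0.1000/0.075 = -1.3333
ω₂ (FR) = (vx + vy + k·ωz)/r = -1.1000/0.075 = -14.6667
ω₃ (RL) = (vx + vy − k·ωz)/r = 0.1000/0.075 = 1.3333
ω₄ (RR) = (vx − vy + k·ωz)/r = -1.3000/0.075 = -17.3333

(-1.3333, -14.6667, 1.3333, -17.3333)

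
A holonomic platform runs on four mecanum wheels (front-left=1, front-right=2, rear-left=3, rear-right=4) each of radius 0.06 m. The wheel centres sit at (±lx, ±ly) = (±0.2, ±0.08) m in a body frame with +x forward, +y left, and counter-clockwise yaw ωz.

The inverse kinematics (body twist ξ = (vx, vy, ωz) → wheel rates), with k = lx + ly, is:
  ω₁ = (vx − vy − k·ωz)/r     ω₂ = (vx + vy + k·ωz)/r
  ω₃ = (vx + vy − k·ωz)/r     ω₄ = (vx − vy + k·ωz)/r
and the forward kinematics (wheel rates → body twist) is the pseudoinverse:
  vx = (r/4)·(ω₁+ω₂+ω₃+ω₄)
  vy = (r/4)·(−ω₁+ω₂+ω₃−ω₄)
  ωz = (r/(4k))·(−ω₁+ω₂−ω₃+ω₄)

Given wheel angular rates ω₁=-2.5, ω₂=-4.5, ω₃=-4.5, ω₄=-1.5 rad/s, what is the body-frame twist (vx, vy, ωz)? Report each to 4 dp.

(-0.1950, -0.0750, 0.0536)

k = lx + ly = 0.2 + 0.08 = 0.2800
ω₁+ω₂+ω₃+ω₄ = -13.0000  →  vx = (0.06/4)·-13.0000 = -0.1950
−ω₁+ω₂+ω₃−ω₄ = -5.0000  →  vy = (0.06/4)·-5.0000 = -0.0750
−ω₁+ω₂−ω₃+ω₄ = 1.0000  →  ωz = (0.06/1.1200)·1.0000 = 0.0536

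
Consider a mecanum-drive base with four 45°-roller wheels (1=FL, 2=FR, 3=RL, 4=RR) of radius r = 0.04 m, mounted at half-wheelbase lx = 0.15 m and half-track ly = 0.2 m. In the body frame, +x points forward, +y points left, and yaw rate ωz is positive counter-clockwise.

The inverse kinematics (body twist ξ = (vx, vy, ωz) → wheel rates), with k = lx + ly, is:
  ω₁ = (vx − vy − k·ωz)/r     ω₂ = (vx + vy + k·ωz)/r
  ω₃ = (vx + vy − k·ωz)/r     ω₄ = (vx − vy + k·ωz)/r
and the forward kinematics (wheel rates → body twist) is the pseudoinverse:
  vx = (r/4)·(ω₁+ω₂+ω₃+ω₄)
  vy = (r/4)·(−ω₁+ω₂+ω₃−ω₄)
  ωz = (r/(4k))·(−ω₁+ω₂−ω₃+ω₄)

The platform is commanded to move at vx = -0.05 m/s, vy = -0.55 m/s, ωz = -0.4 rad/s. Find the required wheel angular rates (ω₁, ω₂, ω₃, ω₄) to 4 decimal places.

(16.0000, -18.5000, -11.5000, 9.0000)

k = lx + ly = 0.15 + 0.2 = 0.3500;  k·ωz = 0.3500·-0.4 = -0.1400
ω₁ (FL) = (vx − vy − k·ωz)/r = 0.6400/0.04 = 16.0000
ω₂ (FR) = (vx + vy + k·ωz)/r = -0.7400/0.04 = -18.5000
ω₃ (RL) = (vx + vy − k·ωz)/r = -0.4600/0.04 = -11.5000
ω₄ (RR) = (vx − vy + k·ωz)/r = 0.3600/0.04 = 9.0000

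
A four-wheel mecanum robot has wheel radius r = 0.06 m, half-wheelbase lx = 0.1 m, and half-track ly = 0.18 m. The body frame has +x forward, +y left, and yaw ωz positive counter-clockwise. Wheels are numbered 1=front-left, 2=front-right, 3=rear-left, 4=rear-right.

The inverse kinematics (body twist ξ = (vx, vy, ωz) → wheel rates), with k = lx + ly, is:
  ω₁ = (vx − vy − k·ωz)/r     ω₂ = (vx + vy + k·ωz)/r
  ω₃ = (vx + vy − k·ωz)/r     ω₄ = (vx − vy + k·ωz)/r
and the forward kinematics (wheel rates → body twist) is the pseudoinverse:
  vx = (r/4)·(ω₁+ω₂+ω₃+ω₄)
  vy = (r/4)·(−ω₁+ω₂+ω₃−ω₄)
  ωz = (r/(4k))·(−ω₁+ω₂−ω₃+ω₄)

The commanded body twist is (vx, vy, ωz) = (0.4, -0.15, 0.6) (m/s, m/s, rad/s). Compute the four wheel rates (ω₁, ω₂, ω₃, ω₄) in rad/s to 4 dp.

k = lx + ly = 0.1 + 0.18 = 0.2800;  k·ωz = 0.2800·0.6 = 0.1680
ω₁ (FL) = (vx − vy − k·ωz)/r = 0.3820/0.06 = 6.3667
ω₂ (FR) = (vx + vy + k·ωz)/r = 0.4180/0.06 = 6.9667
ω₃ (RL) = (vx + vy − k·ωz)/r = 0.0820/0.06 = 1.3667
ω₄ (RR) = (vx − vy + k·ωz)/r = 0.7180/0.06 = 11.9667

(6.3667, 6.9667, 1.3667, 11.9667)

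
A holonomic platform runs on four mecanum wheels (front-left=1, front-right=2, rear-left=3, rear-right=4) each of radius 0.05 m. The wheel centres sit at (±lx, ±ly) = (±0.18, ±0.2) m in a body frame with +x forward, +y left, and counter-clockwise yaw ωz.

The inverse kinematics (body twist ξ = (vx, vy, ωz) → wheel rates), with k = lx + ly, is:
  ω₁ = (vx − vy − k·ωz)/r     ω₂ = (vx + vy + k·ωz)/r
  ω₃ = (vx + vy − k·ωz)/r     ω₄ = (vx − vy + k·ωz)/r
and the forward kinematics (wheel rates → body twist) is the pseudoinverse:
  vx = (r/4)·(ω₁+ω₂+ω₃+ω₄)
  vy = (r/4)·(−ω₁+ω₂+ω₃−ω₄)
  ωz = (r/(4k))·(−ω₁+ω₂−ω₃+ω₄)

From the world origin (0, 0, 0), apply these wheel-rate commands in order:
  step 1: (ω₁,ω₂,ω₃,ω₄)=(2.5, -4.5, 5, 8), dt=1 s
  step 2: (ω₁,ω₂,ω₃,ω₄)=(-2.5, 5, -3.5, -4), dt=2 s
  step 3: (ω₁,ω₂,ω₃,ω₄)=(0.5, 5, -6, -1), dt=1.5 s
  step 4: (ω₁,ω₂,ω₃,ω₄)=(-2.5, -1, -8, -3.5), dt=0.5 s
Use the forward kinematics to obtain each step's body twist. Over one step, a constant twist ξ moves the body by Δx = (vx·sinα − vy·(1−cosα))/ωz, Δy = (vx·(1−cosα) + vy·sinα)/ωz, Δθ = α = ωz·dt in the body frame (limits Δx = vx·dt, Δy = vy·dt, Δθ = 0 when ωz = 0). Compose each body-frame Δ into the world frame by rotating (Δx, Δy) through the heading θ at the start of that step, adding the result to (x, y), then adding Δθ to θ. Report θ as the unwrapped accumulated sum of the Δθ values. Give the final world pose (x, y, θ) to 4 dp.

step 1: ξ=(vx,vy,ωz)=(0.1375, -0.1250, -0.1316), dt=1.0 → body Δ=(0.1289, -0.1337, -0.1316) → world pose (0.1289, -0.1337, -0.1316)
step 2: ξ=(vx,vy,ωz)=(-0.0625, 0.1000, 0.2303), dt=2.0 → body Δ=(-0.1659, 0.1647, 0.4605) → world pose (-0.0139, 0.0514, 0.3289)
step 3: ξ=(vx,vy,ωz)=(-0.0188, -0.0063, 0.3125), dt=1.5 → body Δ=(-0.0249, -0.0155, 0.4688) → world pose (-0.0325, 0.0287, 0.7977)
step 4: ξ=(vx,vy,ωz)=(-0.1875, -0.0375, 0.1974), dt=0.5 → body Δ=(-0.0927, -0.0233, 0.0987) → world pose (-0.0805, -0.0540, 0.8964)

(-0.0805, -0.0540, 0.8964)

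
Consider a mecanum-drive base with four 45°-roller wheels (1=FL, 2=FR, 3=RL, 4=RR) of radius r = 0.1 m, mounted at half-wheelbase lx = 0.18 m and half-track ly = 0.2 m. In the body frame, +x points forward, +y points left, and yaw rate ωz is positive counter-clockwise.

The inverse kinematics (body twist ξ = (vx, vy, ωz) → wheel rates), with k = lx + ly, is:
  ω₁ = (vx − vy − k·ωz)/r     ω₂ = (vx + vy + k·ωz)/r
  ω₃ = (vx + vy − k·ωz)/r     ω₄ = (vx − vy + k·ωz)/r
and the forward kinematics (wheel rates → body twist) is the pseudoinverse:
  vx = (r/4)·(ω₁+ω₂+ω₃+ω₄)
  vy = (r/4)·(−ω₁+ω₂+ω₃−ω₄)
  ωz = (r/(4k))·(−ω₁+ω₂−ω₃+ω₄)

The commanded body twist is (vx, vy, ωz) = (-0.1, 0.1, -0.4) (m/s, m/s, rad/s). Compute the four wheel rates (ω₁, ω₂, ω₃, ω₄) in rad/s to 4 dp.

(-0.4800, -1.5200, 1.5200, -3.5200)

k = lx + ly = 0.18 + 0.2 = 0.3800;  k·ωz = 0.3800·-0.4 = -0.1520
ω₁ (FL) = (vx − vy − k·ωz)/r = -0.0480/0.1 = -0.4800
ω₂ (FR) = (vx + vy + k·ωz)/r = -0.1520/0.1 = -1.5200
ω₃ (RL) = (vx + vy − k·ωz)/r = 0.1520/0.1 = 1.5200
ω₄ (RR) = (vx − vy + k·ωz)/r = -0.3520/0.1 = -3.5200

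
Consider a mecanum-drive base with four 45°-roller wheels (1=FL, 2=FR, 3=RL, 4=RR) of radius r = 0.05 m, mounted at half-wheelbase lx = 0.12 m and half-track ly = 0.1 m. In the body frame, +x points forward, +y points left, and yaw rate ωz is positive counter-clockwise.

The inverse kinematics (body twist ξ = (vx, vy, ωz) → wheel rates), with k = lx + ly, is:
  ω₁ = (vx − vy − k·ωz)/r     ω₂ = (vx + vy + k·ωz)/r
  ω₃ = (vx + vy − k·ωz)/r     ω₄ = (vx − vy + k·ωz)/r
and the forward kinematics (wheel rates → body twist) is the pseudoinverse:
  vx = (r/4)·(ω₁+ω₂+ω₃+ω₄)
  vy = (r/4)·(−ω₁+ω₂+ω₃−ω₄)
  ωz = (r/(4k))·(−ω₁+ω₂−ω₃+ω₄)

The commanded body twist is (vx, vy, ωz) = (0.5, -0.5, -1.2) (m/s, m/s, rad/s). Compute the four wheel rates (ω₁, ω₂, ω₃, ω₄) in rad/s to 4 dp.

(25.2800, -5.2800, 5.2800, 14.7200)

k = lx + ly = 0.12 + 0.1 = 0.2200;  k·ωz = 0.2200·-1.2 = -0.2640
ω₁ (FL) = (vx − vy − k·ωz)/r = 1.2640/0.05 = 25.2800
ω₂ (FR) = (vx + vy + k·ωz)/r = -0.2640/0.05 = -5.2800
ω₃ (RL) = (vx + vy − k·ωz)/r = 0.2640/0.05 = 5.2800
ω₄ (RR) = (vx − vy + k·ωz)/r = 0.7360/0.05 = 14.7200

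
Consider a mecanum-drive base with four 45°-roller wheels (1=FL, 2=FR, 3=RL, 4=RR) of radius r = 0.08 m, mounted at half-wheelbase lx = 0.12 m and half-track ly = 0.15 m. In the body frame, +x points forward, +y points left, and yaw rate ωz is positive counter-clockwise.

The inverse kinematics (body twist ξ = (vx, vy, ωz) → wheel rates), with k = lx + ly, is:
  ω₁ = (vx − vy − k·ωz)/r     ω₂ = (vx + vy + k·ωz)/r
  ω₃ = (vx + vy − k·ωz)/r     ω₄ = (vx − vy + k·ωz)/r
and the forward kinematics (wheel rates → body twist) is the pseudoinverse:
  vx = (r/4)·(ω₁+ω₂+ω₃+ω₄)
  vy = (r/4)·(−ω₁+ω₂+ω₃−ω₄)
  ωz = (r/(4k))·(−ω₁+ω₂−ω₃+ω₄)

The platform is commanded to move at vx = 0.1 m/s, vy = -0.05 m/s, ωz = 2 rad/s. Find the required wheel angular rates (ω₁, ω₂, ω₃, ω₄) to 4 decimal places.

k = lx + ly = 0.12 + 0.15 = 0.2700;  k·ωz = 0.2700·2 = 0.5400
ω₁ (FL) = (vx − vy − k·ωz)/r = -0.3900/0.08 = -4.8750
ω₂ (FR) = (vx + vy + k·ωz)/r = 0.5900/0.08 = 7.3750
ω₃ (RL) = (vx + vy − k·ωz)/r = -0.4900/0.08 = -6.1250
ω₄ (RR) = (vx − vy + k·ωz)/r = 0.6900/0.08 = 8.6250

(-4.8750, 7.3750, -6.1250, 8.6250)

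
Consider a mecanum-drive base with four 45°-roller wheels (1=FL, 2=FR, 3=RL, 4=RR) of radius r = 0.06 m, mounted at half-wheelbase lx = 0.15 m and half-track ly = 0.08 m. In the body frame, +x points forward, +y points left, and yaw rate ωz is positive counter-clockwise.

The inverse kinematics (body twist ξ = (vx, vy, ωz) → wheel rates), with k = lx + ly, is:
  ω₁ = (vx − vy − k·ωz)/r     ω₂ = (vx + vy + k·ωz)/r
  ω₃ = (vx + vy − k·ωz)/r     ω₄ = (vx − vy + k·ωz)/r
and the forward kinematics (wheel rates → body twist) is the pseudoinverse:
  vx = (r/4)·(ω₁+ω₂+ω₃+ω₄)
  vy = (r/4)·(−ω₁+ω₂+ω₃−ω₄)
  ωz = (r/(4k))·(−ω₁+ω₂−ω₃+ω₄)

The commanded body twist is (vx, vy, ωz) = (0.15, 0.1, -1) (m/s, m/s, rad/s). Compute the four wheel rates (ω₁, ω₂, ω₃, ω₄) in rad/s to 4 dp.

k = lx + ly = 0.15 + 0.08 = 0.2300;  k·ωz = 0.2300·-1 = -0.2300
ω₁ (FL) = (vx − vy − k·ωz)/r = 0.2800/0.06 = 4.6667
ω₂ (FR) = (vx + vy + k·ωz)/r = 0.0200/0.06 = 0.3333
ω₃ (RL) = (vx + vy − k·ωz)/r = 0.4800/0.06 = 8.0000
ω₄ (RR) = (vx − vy + k·ωz)/r = -0.1800/0.06 = -3.0000

(4.6667, 0.3333, 8.0000, -3.0000)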